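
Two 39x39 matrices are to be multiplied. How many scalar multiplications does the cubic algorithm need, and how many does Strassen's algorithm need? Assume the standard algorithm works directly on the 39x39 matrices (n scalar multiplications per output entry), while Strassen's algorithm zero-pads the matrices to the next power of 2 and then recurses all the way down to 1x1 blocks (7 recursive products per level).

Matrix multiplication for 39x39 matrices:

Strassen's algorithm requires power-of-2 dimensions. Pad 39x39 to 64x64 (next power of 2).

Standard algorithm: 39^3 = 59319 multiplications
Strassen's algorithm: 7^(log2(64)) = 7^6 = 117649 multiplications
Difference: 59319 - 117649 = -58330 (Strassen uses MORE here due to padding overhead — for small or just-over-power-of-2 n, padding can outweigh the per-level savings)

Standard: 59319 multiplications (39^3). Strassen: 117649 multiplications (7^6, after padding to 64x64). Strassen reduces 8 recursive multiplications to 7 at each level.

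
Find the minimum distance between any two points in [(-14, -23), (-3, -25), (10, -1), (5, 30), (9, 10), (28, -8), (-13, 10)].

Computing all pairwise distances among 7 points:

d((-14, -23), (-3, -25)) = 11.1803
d((-14, -23), (10, -1)) = 32.5576
d((-14, -23), (5, 30)) = 56.3028
d((-14, -23), (9, 10)) = 40.2244
d((-14, -23), (28, -8)) = 44.5982
d((-14, -23), (-13, 10)) = 33.0151
d((-3, -25), (10, -1)) = 27.2947
d((-3, -25), (5, 30)) = 55.5788
d((-3, -25), (9, 10)) = 37.0
d((-3, -25), (28, -8)) = 35.3553
d((-3, -25), (-13, 10)) = 36.4005
d((10, -1), (5, 30)) = 31.4006
d((10, -1), (9, 10)) = 11.0454 <-- minimum
d((10, -1), (28, -8)) = 19.3132
d((10, -1), (-13, 10)) = 25.4951
d((5, 30), (9, 10)) = 20.3961
d((5, 30), (28, -8)) = 44.4185
d((5, 30), (-13, 10)) = 26.9072
d((9, 10), (28, -8)) = 26.1725
d((9, 10), (-13, 10)) = 22.0
d((28, -8), (-13, 10)) = 44.7772

Closest pair: (10, -1) and (9, 10) with distance 11.0454

The closest pair is (10, -1) and (9, 10) with Euclidean distance 11.0454. For 7 points, brute-force pairwise comparison is shown above. For large n, the divide-and-conquer algorithm (sort by x, recurse on halves, check the dividing strip) achieves O(n log n).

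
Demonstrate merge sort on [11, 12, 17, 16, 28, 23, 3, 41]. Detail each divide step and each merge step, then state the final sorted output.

Merge sort trace:

Split: [11, 12, 17, 16, 28, 23, 3, 41] -> [11, 12, 17, 16] and [28, 23, 3, 41]
  Split: [11, 12, 17, 16] -> [11, 12] and [17, 16]
    Split: [11, 12] -> [11] and [12]
    Merge: [11] + [12] -> [11, 12]
    Split: [17, 16] -> [17] and [16]
    Merge: [17] + [16] -> [16, 17]
  Merge: [11, 12] + [16, 17] -> [11, 12, 16, 17]
  Split: [28, 23, 3, 41] -> [28, 23] and [3, 41]
    Split: [28, 23] -> [28] and [23]
    Merge: [28] + [23] -> [23, 28]
    Split: [3, 41] -> [3] and [41]
    Merge: [3] + [41] -> [3, 41]
  Merge: [23, 28] + [3, 41] -> [3, 23, 28, 41]
Merge: [11, 12, 16, 17] + [3, 23, 28, 41] -> [3, 11, 12, 16, 17, 23, 28, 41]

Final sorted array: [3, 11, 12, 16, 17, 23, 28, 41]

The merge sort proceeds by recursively splitting the array and merging sorted halves.
After all merges, the sorted array is [3, 11, 12, 16, 17, 23, 28, 41].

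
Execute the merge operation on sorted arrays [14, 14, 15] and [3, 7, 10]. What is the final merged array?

Merging process:

Compare 14 vs 3: take 3 from right. Merged: [3]
Compare 14 vs 7: take 7 from right. Merged: [3, 7]
Compare 14 vs 10: take 10 from right. Merged: [3, 7, 10]
Append remaining from left: [14, 14, 15]. Merged: [3, 7, 10, 14, 14, 15]

Final merged array: [3, 7, 10, 14, 14, 15]
Total comparisons: 3

The merged array is [3, 7, 10, 14, 14, 15], requiring 3 comparisons. The merge step runs in O(n) time where n is the total number of elements.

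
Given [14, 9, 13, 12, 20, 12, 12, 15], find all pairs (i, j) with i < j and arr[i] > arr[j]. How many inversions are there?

Finding inversions in [14, 9, 13, 12, 20, 12, 12, 15]:

(0, 1): arr[0]=14 > arr[1]=9
(0, 2): arr[0]=14 > arr[2]=13
(0, 3): arr[0]=14 > arr[3]=12
(0, 5): arr[0]=14 > arr[5]=12
(0, 6): arr[0]=14 > arr[6]=12
(2, 3): arr[2]=13 > arr[3]=12
(2, 5): arr[2]=13 > arr[5]=12
(2, 6): arr[2]=13 > arr[6]=12
(4, 5): arr[4]=20 > arr[5]=12
(4, 6): arr[4]=20 > arr[6]=12
(4, 7): arr[4]=20 > arr[7]=15

Total inversions: 11

The array has 11 inversion(s): (0,1), (0,2), (0,3), (0,5), (0,6), (2,3), (2,5), (2,6), (4,5), (4,6), (4,7). Each pair (i,j) satisfies i < j and arr[i] > arr[j].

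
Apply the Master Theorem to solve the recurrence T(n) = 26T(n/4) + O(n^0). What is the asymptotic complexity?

Master Theorem for T(n) = 26T(n/4) + O(n^0):

a = 26, b = 4, c = 0
log_b(a) = log_4(26) = 2.3502

Case 1: c = 0 < log_4(26) = 2.3502
T(n) = O(n^(log_4 26))

For T(n) = 26T(n/4) + O(n^0): log_4(26) = 2.3502. This is Case 1 of the Master Theorem (c < log_b(a), work dominated by leaves), giving O(n^(log_4 26)).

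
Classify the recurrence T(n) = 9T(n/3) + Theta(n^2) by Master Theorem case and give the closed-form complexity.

Master Theorem for T(n) = 9T(n/3) + O(n^2):

a = 9, b = 3, c = 2
log_b(a) = log_3(9) = 2.0000

Case 2: c = 2 = log_3(9) = 2.0000
T(n) = O(n^2 log n) = O(n^2 log n)

For T(n) = 9T(n/3) + O(n^2): log_3(9) = 2.0000. This is Case 2 of the Master Theorem (c = log_b(a), equal work at all levels), giving O(n^2 log n).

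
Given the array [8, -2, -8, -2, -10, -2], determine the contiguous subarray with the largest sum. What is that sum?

Using Kadane's algorithm on [8, -2, -8, -2, -10, -2]:

Scanning through the array:
Position 1 (value -2): max_ending_here = 6, max_so_far = 8
Position 2 (value -8): max_ending_here = -2, max_so_far = 8
Position 3 (value -2): max_ending_here = -2, max_so_far = 8
Position 4 (value -10): max_ending_here = -10, max_so_far = 8
Position 5 (value -2): max_ending_here = -2, max_so_far = 8

Maximum subarray: [8]
Maximum sum: 8

The maximum subarray is [8] with sum 8. This subarray runs from index 0 to index 0.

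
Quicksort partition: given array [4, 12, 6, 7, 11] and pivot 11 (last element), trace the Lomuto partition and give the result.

Lomuto partition with pivot = 11:

Initial array: [4, 12, 6, 7, 11]

arr[0]=4 <= 11: swap with position 0, array becomes [4, 12, 6, 7, 11]
arr[1]=12 > 11: no swap
arr[2]=6 <= 11: swap with position 1, array becomes [4, 6, 12, 7, 11]
arr[3]=7 <= 11: swap with position 2, array becomes [4, 6, 7, 12, 11]

Place pivot at position 3: [4, 6, 7, 11, 12]
Pivot position: 3

After partitioning with pivot 11, the array becomes [4, 6, 7, 11, 12]. The pivot is placed at index 3. All elements to the left of the pivot are <= 11, and all elements to the right are > 11.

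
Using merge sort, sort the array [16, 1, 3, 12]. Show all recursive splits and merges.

Merge sort trace:

Split: [16, 1, 3, 12] -> [16, 1] and [3, 12]
  Split: [16, 1] -> [16] and [1]
  Merge: [16] + [1] -> [1, 16]
  Split: [3, 12] -> [3] and [12]
  Merge: [3] + [12] -> [3, 12]
Merge: [1, 16] + [3, 12] -> [1, 3, 12, 16]

Final sorted array: [1, 3, 12, 16]

The merge sort proceeds by recursively splitting the array and merging sorted halves.
After all merges, the sorted array is [1, 3, 12, 16].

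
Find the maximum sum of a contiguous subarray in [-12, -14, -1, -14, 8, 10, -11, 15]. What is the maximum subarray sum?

Using Kadane's algorithm on [-12, -14, -1, -14, 8, 10, -11, 15]:

Scanning through the array:
Position 1 (value -14): max_ending_here = -14, max_so_far = -12
Position 2 (value -1): max_ending_here = -1, max_so_far = -1
Position 3 (value -14): max_ending_here = -14, max_so_far = -1
Position 4 (value 8): max_ending_here = 8, max_so_far = 8
Position 5 (value 10): max_ending_here = 18, max_so_far = 18
Position 6 (value -11): max_ending_here = 7, max_so_far = 18
Position 7 (value 15): max_ending_here = 22, max_so_far = 22

Maximum subarray: [8, 10, -11, 15]
Maximum sum: 22

The maximum subarray is [8, 10, -11, 15] with sum 22. This subarray runs from index 4 to index 7.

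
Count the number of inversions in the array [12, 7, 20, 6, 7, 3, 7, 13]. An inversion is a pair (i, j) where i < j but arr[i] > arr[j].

Finding inversions in [12, 7, 20, 6, 7, 3, 7, 13]:

(0, 1): arr[0]=12 > arr[1]=7
(0, 3): arr[0]=12 > arr[3]=6
(0, 4): arr[0]=12 > arr[4]=7
(0, 5): arr[0]=12 > arr[5]=3
(0, 6): arr[0]=12 > arr[6]=7
(1, 3): arr[1]=7 > arr[3]=6
(1, 5): arr[1]=7 > arr[5]=3
(2, 3): arr[2]=20 > arr[3]=6
(2, 4): arr[2]=20 > arr[4]=7
(2, 5): arr[2]=20 > arr[5]=3
(2, 6): arr[2]=20 > arr[6]=7
(2, 7): arr[2]=20 > arr[7]=13
(3, 5): arr[3]=6 > arr[5]=3
(4, 5): arr[4]=7 > arr[5]=3

Total inversions: 14

The array has 14 inversion(s): (0,1), (0,3), (0,4), (0,5), (0,6), (1,3), (1,5), (2,3), (2,4), (2,5), (2,6), (2,7), (3,5), (4,5). Each pair (i,j) satisfies i < j and arr[i] > arr[j].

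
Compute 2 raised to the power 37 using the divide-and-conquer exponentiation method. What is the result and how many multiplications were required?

Computing 2^37 by squaring (build up from 2^1; each line after the first costs one multiplication):

2^1 = 2
2^2 = (2^1)^2 = 2^2 = 4
2^4 = (2^2)^2 = 4^2 = 16
2^8 = (2^4)^2 = 16^2 = 256
2^9 = 2 * 2^8 = 2 * 256 = 512
2^18 = (2^9)^2 = 512^2 = 262144
2^36 = (2^18)^2 = 262144^2 = 68719476736
2^37 = 2 * 2^36 = 2 * 68719476736 = 137438953472

Result: 137438953472
Multiplications needed: 7 (7 lines after 2^1)

2^37 = 137438953472. Using exponentiation by squaring, this requires 7 multiplications. The key idea: if the exponent is even, square the half-power; if odd, multiply by the base once.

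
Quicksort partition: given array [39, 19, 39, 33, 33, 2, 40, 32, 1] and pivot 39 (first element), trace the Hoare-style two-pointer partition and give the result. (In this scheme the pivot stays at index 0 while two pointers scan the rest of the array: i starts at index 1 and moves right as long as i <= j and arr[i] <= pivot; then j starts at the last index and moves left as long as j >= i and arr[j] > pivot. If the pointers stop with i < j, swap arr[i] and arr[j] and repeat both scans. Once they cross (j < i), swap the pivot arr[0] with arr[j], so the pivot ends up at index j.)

Hoare-style two-pointer partition with pivot = 39:

Initial array: [39, 19, 39, 33, 33, 2, 40, 32, 1]

Pointers start at i = 1, j = 8.
i stops at index 6 (arr[6]=40 > 39), j stops at index 8 (arr[8]=1 <= 39): swap arr[6] and arr[8], array becomes [39, 19, 39, 33, 33, 2, 1, 32, 40]
i ends at 8, j ends at 7: the pointers have crossed (j < i), so scanning stops.

Swap pivot arr[0] with arr[7] to place pivot at position 7: [32, 19, 39, 33, 33, 2, 1, 39, 40]
Pivot position: 7

After partitioning with pivot 39, the array becomes [32, 19, 39, 33, 33, 2, 1, 39, 40]. The pivot is placed at index 7. All elements to the left of the pivot are <= 39, and all elements to the right are > 39.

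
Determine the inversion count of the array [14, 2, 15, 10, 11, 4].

Finding inversions in [14, 2, 15, 10, 11, 4]:

(0, 1): arr[0]=14 > arr[1]=2
(0, 3): arr[0]=14 > arr[3]=10
(0, 4): arr[0]=14 > arr[4]=11
(0, 5): arr[0]=14 > arr[5]=4
(2, 3): arr[2]=15 > arr[3]=10
(2, 4): arr[2]=15 > arr[4]=11
(2, 5): arr[2]=15 > arr[5]=4
(3, 5): arr[3]=10 > arr[5]=4
(4, 5): arr[4]=11 > arr[5]=4

Total inversions: 9

The array has 9 inversion(s): (0,1), (0,3), (0,4), (0,5), (2,3), (2,4), (2,5), (3,5), (4,5). Each pair (i,j) satisfies i < j and arr[i] > arr[j].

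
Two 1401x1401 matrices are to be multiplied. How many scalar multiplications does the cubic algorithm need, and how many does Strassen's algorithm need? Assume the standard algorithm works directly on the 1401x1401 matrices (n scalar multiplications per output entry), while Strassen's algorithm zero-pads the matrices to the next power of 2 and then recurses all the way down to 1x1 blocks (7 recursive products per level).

Matrix multiplication for 1401x1401 matrices:

Strassen's algorithm requires power-of-2 dimensions. Pad 1401x1401 to 2048x2048 (next power of 2).

Standard algorithm: 1401^3 = 2749884201 multiplications
Strassen's algorithm: 7^(log2(2048)) = 7^11 = 1977326743 multiplications
Savings: 2749884201 - 1977326743 = 772557458 multiplications

Standard: 2749884201 multiplications (1401^3). Strassen: 1977326743 multiplications (7^11, after padding to 2048x2048). Strassen reduces 8 recursive multiplications to 7 at each level.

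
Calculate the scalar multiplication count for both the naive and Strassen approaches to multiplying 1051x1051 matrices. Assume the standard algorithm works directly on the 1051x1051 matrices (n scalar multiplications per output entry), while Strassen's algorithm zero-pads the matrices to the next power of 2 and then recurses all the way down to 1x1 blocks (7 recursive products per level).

Matrix multiplication for 1051x1051 matrices:

Strassen's algorithm requires power-of-2 dimensions. Pad 1051x1051 to 2048x2048 (next power of 2).

Standard algorithm: 1051^3 = 1160935651 multiplications
Strassen's algorithm: 7^(log2(2048)) = 7^11 = 1977326743 multiplications
Difference: 1160935651 - 1977326743 = -816391092 (Strassen uses MORE here due to padding overhead — for small or just-over-power-of-2 n, padding can outweigh the per-level savings)

Standard: 1160935651 multiplications (1051^3). Strassen: 1977326743 multiplications (7^11, after padding to 2048x2048). Strassen reduces 8 recursive multiplications to 7 at each level.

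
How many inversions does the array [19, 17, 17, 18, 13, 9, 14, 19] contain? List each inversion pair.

Finding inversions in [19, 17, 17, 18, 13, 9, 14, 19]:

(0, 1): arr[0]=19 > arr[1]=17
(0, 2): arr[0]=19 > arr[2]=17
(0, 3): arr[0]=19 > arr[3]=18
(0, 4): arr[0]=19 > arr[4]=13
(0, 5): arr[0]=19 > arr[5]=9
(0, 6): arr[0]=19 > arr[6]=14
(1, 4): arr[1]=17 > arr[4]=13
(1, 5): arr[1]=17 > arr[5]=9
(1, 6): arr[1]=17 > arr[6]=14
(2, 4): arr[2]=17 > arr[4]=13
(2, 5): arr[2]=17 > arr[5]=9
(2, 6): arr[2]=17 > arr[6]=14
(3, 4): arr[3]=18 > arr[4]=13
(3, 5): arr[3]=18 > arr[5]=9
(3, 6): arr[3]=18 > arr[6]=14
(4, 5): arr[4]=13 > arr[5]=9

Total inversions: 16

The array has 16 inversion(s): (0,1), (0,2), (0,3), (0,4), (0,5), (0,6), (1,4), (1,5), (1,6), (2,4), (2,5), (2,6), (3,4), (3,5), (3,6), (4,5). Each pair (i,j) satisfies i < j and arr[i] > arr[j].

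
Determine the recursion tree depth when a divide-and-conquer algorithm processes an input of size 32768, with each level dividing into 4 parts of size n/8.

For divide and conquer with division factor 8:

Problem sizes at each level:
Level 0: 32768
Level 1: 4096
Level 2: 512
Level 3: 64
Level 4: 8
Level 5: 1

The root is level 0 and the size-1 base case is level 5 (the tree spans levels 0 through 5, i.e. 6 levels counting the root), so the depth is the number of divisions: log_8(32768) = 5

The recursion tree depth is log_8(32768) = 5. At each level, the problem size is divided by 8, so it takes 5 divisions to reduce to a base case of size 1. The algorithm makes 4 recursive calls at each level.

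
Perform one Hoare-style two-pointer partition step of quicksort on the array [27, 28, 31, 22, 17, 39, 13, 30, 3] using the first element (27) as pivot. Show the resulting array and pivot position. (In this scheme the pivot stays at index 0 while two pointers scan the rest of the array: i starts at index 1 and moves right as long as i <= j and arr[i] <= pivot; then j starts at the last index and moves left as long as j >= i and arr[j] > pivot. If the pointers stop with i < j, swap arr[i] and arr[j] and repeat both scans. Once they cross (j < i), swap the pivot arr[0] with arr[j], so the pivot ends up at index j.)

Hoare-style two-pointer partition with pivot = 27:

Initial array: [27, 28, 31, 22, 17, 39, 13, 30, 3]

Pointers start at i = 1, j = 8.
i stops at index 1 (arr[1]=28 > 27), j stops at index 8 (arr[8]=3 <= 27): swap arr[1] and arr[8], array becomes [27, 3, 31, 22, 17, 39, 13, 30, 28]
i stops at index 2 (arr[2]=31 > 27), j stops at index 6 (arr[6]=13 <= 27): swap arr[2] and arr[6], array becomes [27, 3, 13, 22, 17, 39, 31, 30, 28]
i ends at 5, j ends at 4: the pointers have crossed (j < i), so scanning stops.

Swap pivot arr[0] with arr[4] to place pivot at position 4: [17, 3, 13, 22, 27, 39, 31, 30, 28]
Pivot position: 4

After partitioning with pivot 27, the array becomes [17, 3, 13, 22, 27, 39, 31, 30, 28]. The pivot is placed at index 4. All elements to the left of the pivot are <= 27, and all elements to the right are > 27.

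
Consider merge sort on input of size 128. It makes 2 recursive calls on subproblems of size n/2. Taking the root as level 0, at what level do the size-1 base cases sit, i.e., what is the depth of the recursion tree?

For divide and conquer with division factor 2:

Problem sizes at each level:
Level 0: 128
Level 1: 64
Level 2: 32
Level 3: 16
Level 4: 8
Level 5: 4
Level 6: 2
Level 7: 1

The root is level 0 and the size-1 base case is level 7 (the tree spans levels 0 through 7, i.e. 8 levels counting the root), so the depth is the number of divisions: log_2(128) = 7

The recursion tree depth is log_2(128) = 7. At each level, the problem size is divided by 2, so it takes 7 divisions to reduce to a base case of size 1. The algorithm makes 2 recursive calls at each level.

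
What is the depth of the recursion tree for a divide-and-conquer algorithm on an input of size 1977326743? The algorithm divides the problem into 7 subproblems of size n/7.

For divide and conquer with division factor 7:

Problem sizes at each level:
Level 0: 1977326743
Level 1: 282475249
Level 2: 40353607
Level 3: 5764801
Level 4: 823543
Level 5: 117649
Level 6: 16807
Level 7: 2401
Level 8: 343
Level 9: 49
Level 10: 7
Level 11: 1

The root is level 0 and the size-1 base case is level 11 (the tree spans levels 0 through 11, i.e. 12 levels counting the root), so the depth is the number of divisions: log_7(1977326743) = 11

The recursion tree depth is log_7(1977326743) = 11. At each level, the problem size is divided by 7, so it takes 11 divisions to reduce to a base case of size 1. The algorithm makes 7 recursive calls at each level.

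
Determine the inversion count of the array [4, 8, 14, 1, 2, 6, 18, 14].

Finding inversions in [4, 8, 14, 1, 2, 6, 18, 14]:

(0, 3): arr[0]=4 > arr[3]=1
(0, 4): arr[0]=4 > arr[4]=2
(1, 3): arr[1]=8 > arr[3]=1
(1, 4): arr[1]=8 > arr[4]=2
(1, 5): arr[1]=8 > arr[5]=6
(2, 3): arr[2]=14 > arr[3]=1
(2, 4): arr[2]=14 > arr[4]=2
(2, 5): arr[2]=14 > arr[5]=6
(6, 7): arr[6]=18 > arr[7]=14

Total inversions: 9

The array has 9 inversion(s): (0,3), (0,4), (1,3), (1,4), (1,5), (2,3), (2,4), (2,5), (6,7). Each pair (i,j) satisfies i < j and arr[i] > arr[j].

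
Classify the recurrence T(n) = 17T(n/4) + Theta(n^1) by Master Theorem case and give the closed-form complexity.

Master Theorem for T(n) = 17T(n/4) + O(n^1):

a = 17, b = 4, c = 1
log_b(a) = log_4(17) = 2.0437

Case 1: c = 1 < log_4(17) = 2.0437
T(n) = O(n^(log_4 17))

For T(n) = 17T(n/4) + O(n^1): log_4(17) = 2.0437. This is Case 1 of the Master Theorem (c < log_b(a), work dominated by leaves), giving O(n^(log_4 17)).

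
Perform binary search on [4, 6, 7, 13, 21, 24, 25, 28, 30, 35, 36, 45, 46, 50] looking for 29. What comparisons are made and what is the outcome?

Binary search for 29 in [4, 6, 7, 13, 21, 24, 25, 28, 30, 35, 36, 45, 46, 50]:

lo=0, hi=13, mid=6, arr[mid]=25 -> 25 < 29, search right half
lo=7, hi=13, mid=10, arr[mid]=36 -> 36 > 29, search left half
lo=7, hi=9, mid=8, arr[mid]=30 -> 30 > 29, search left half
lo=7, hi=7, mid=7, arr[mid]=28 -> 28 < 29, search right half
lo=8 > hi=7, target 29 not found

Binary search determines that 29 is not in the array after 4 comparisons. The search space was exhausted without finding the target.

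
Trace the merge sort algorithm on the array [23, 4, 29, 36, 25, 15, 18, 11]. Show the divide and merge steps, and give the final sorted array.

Merge sort trace:

Split: [23, 4, 29, 36, 25, 15, 18, 11] -> [23, 4, 29, 36] and [25, 15, 18, 11]
  Split: [23, 4, 29, 36] -> [23, 4] and [29, 36]
    Split: [23, 4] -> [23] and [4]
    Merge: [23] + [4] -> [4, 23]
    Split: [29, 36] -> [29] and [36]
    Merge: [29] + [36] -> [29, 36]
  Merge: [4, 23] + [29, 36] -> [4, 23, 29, 36]
  Split: [25, 15, 18, 11] -> [25, 15] and [18, 11]
    Split: [25, 15] -> [25] and [15]
    Merge: [25] + [15] -> [15, 25]
    Split: [18, 11] -> [18] and [11]
    Merge: [18] + [11] -> [11, 18]
  Merge: [15, 25] + [11, 18] -> [11, 15, 18, 25]
Merge: [4, 23, 29, 36] + [11, 15, 18, 25] -> [4, 11, 15, 18, 23, 25, 29, 36]

Final sorted array: [4, 11, 15, 18, 23, 25, 29, 36]

The merge sort proceeds by recursively splitting the array and merging sorted halves.
After all merges, the sorted array is [4, 11, 15, 18, 23, 25, 29, 36].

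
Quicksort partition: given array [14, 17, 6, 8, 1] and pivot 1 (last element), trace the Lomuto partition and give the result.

Lomuto partition with pivot = 1:

Initial array: [14, 17, 6, 8, 1]

arr[0]=14 > 1: no swap
arr[1]=17 > 1: no swap
arr[2]=6 > 1: no swap
arr[3]=8 > 1: no swap

Place pivot at position 0: [1, 17, 6, 8, 14]
Pivot position: 0

After partitioning with pivot 1, the array becomes [1, 17, 6, 8, 14]. The pivot is placed at index 0. All elements to the left of the pivot are <= 1, and all elements to the right are > 1.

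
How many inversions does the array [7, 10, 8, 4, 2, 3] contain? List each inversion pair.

Finding inversions in [7, 10, 8, 4, 2, 3]:

(0, 3): arr[0]=7 > arr[3]=4
(0, 4): arr[0]=7 > arr[4]=2
(0, 5): arr[0]=7 > arr[5]=3
(1, 2): arr[1]=10 > arr[2]=8
(1, 3): arr[1]=10 > arr[3]=4
(1, 4): arr[1]=10 > arr[4]=2
(1, 5): arr[1]=10 > arr[5]=3
(2, 3): arr[2]=8 > arr[3]=4
(2, 4): arr[2]=8 > arr[4]=2
(2, 5): arr[2]=8 > arr[5]=3
(3, 4): arr[3]=4 > arr[4]=2
(3, 5): arr[3]=4 > arr[5]=3

Total inversions: 12

The array has 12 inversion(s): (0,3), (0,4), (0,5), (1,2), (1,3), (1,4), (1,5), (2,3), (2,4), (2,5), (3,4), (3,5). Each pair (i,j) satisfies i < j and arr[i] > arr[j].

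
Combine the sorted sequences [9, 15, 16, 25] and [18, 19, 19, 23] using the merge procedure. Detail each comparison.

Merging process:

Compare 9 vs 18: take 9 from left. Merged: [9]
Compare 15 vs 18: take 15 from left. Merged: [9, 15]
Compare 16 vs 18: take 16 from left. Merged: [9, 15, 16]
Compare 25 vs 18: take 18 from right. Merged: [9, 15, 16, 18]
Compare 25 vs 19: take 19 from right. Merged: [9, 15, 16, 18, 19]
Compare 25 vs 19: take 19 from right. Merged: [9, 15, 16, 18, 19, 19]
Compare 25 vs 23: take 23 from right. Merged: [9, 15, 16, 18, 19, 19, 23]
Append remaining from left: [25]. Merged: [9, 15, 16, 18, 19, 19, 23, 25]

Final merged array: [9, 15, 16, 18, 19, 19, 23, 25]
Total comparisons: 7

The merged array is [9, 15, 16, 18, 19, 19, 23, 25], requiring 7 comparisons. The merge step runs in O(n) time where n is the total number of elements.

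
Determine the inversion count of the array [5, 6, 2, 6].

Finding inversions in [5, 6, 2, 6]:

(0, 2): arr[0]=5 > arr[2]=2
(1, 2): arr[1]=6 > arr[2]=2

Total inversions: 2

The array has 2 inversion(s): (0,2), (1,2). Each pair (i,j) satisfies i < j and arr[i] > arr[j].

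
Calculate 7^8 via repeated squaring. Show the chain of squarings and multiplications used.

Computing 7^8 by squaring (build up from 7^1; each line after the first costs one multiplication):

7^1 = 7
7^2 = (7^1)^2 = 7^2 = 49
7^4 = (7^2)^2 = 49^2 = 2401
7^8 = (7^4)^2 = 2401^2 = 5764801

Result: 5764801
Multiplications needed: 3 (3 lines after 7^1)

7^8 = 5764801. Using exponentiation by squaring, this requires 3 multiplications. The key idea: if the exponent is even, square the half-power; if odd, multiply by the base once.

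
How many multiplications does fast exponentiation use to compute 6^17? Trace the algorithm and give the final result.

Computing 6^17 by squaring (build up from 6^1; each line after the first costs one multiplication):

6^1 = 6
6^2 = (6^1)^2 = 6^2 = 36
6^4 = (6^2)^2 = 36^2 = 1296
6^8 = (6^4)^2 = 1296^2 = 1679616
6^16 = (6^8)^2 = 1679616^2 = 2821109907456
6^17 = 6 * 6^16 = 6 * 2821109907456 = 16926659444736

Result: 16926659444736
Multiplications needed: 5 (5 lines after 6^1)

6^17 = 16926659444736. Using exponentiation by squaring, this requires 5 multiplications. The key idea: if the exponent is even, square the half-power; if odd, multiply by the base once.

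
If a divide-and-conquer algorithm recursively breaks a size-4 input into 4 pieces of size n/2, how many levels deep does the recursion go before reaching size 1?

For divide and conquer with division factor 2:

Problem sizes at each level:
Level 0: 4
Level 1: 2
Level 2: 1

The root is level 0 and the size-1 base case is level 2 (the tree spans levels 0 through 2, i.e. 3 levels counting the root), so the depth is the number of divisions: log_2(4) = 2

The recursion tree depth is log_2(4) = 2. At each level, the problem size is divided by 2, so it takes 2 divisions to reduce to a base case of size 1. The algorithm makes 4 recursive calls at each level.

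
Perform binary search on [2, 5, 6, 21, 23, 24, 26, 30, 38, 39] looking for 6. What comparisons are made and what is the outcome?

Binary search for 6 in [2, 5, 6, 21, 23, 24, 26, 30, 38, 39]:

lo=0, hi=9, mid=4, arr[mid]=23 -> 23 > 6, search left half
lo=0, hi=3, mid=1, arr[mid]=5 -> 5 < 6, search right half
lo=2, hi=3, mid=2, arr[mid]=6 -> Found target at index 2!

Binary search finds 6 at index 2 after 3 comparisons. The search repeatedly halves the search space by comparing with the middle element.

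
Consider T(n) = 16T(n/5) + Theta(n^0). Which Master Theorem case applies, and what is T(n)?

Master Theorem for T(n) = 16T(n/5) + O(n^0):

a = 16, b = 5, c = 0
log_b(a) = log_5(16) = 1.7227

Case 1: c = 0 < log_5(16) = 1.7227
T(n) = O(n^(log_5 16))

For T(n) = 16T(n/5) + O(n^0): log_5(16) = 1.7227. This is Case 1 of the Master Theorem (c < log_b(a), work dominated by leaves), giving O(n^(log_5 16)).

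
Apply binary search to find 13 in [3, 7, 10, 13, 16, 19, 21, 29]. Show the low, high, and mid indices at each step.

Binary search for 13 in [3, 7, 10, 13, 16, 19, 21, 29]:

lo=0, hi=7, mid=3, arr[mid]=13 -> Found target at index 3!

Binary search finds 13 at index 3 after 1 comparisons. The search repeatedly halves the search space by comparing with the middle element.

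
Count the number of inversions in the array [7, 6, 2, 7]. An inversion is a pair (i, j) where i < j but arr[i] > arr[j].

Finding inversions in [7, 6, 2, 7]:

(0, 1): arr[0]=7 > arr[1]=6
(0, 2): arr[0]=7 > arr[2]=2
(1, 2): arr[1]=6 > arr[2]=2

Total inversions: 3

The array has 3 inversion(s): (0,1), (0,2), (1,2). Each pair (i,j) satisfies i < j and arr[i] > arr[j].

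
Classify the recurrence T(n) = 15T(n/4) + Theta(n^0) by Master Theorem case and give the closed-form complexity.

Master Theorem for T(n) = 15T(n/4) + O(n^0):

a = 15, b = 4, c = 0
log_b(a) = log_4(15) = 1.9534

Case 1: c = 0 < log_4(15) = 1.9534
T(n) = O(n^(log_4 15))

For T(n) = 15T(n/4) + O(n^0): log_4(15) = 1.9534. This is Case 1 of the Master Theorem (c < log_b(a), work dominated by leaves), giving O(n^(log_4 15)).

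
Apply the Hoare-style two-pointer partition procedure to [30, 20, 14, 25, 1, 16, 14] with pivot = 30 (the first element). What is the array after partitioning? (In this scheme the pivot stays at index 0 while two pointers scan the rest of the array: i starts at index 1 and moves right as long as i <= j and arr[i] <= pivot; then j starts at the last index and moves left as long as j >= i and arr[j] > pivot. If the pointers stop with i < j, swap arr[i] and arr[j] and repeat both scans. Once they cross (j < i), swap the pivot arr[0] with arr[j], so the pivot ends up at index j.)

Hoare-style two-pointer partition with pivot = 30:

Initial array: [30, 20, 14, 25, 1, 16, 14]

Pointers start at i = 1, j = 6.
i ends at 7, j ends at 6: the pointers have crossed (j < i), so scanning stops.

Swap pivot arr[0] with arr[6] to place pivot at position 6: [14, 20, 14, 25, 1, 16, 30]
Pivot position: 6

After partitioning with pivot 30, the array becomes [14, 20, 14, 25, 1, 16, 30]. The pivot is placed at index 6. All elements to the left of the pivot are <= 30, and all elements to the right are > 30.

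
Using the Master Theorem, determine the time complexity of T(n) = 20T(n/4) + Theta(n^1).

Master Theorem for T(n) = 20T(n/4) + O(n^1):

a = 20, b = 4, c = 1
log_b(a) = log_4(20) = 2.1610

Case 1: c = 1 < log_4(20) = 2.1610
T(n) = O(n^(log_4 20))

For T(n) = 20T(n/4) + O(n^1): log_4(20) = 2.1610. This is Case 1 of the Master Theorem (c < log_b(a), work dominated by leaves), giving O(n^(log_4 20)).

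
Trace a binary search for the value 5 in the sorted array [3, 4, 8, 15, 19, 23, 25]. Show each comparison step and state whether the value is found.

Binary search for 5 in [3, 4, 8, 15, 19, 23, 25]:

lo=0, hi=6, mid=3, arr[mid]=15 -> 15 > 5, search left half
lo=0, hi=2, mid=1, arr[mid]=4 -> 4 < 5, search right half
lo=2, hi=2, mid=2, arr[mid]=8 -> 8 > 5, search left half
lo=2 > hi=1, target 5 not found

Binary search determines that 5 is not in the array after 3 comparisons. The search space was exhausted without finding the target.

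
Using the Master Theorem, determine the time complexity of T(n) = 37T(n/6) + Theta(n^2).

Master Theorem for T(n) = 37T(n/6) + O(n^2):

a = 37, b = 6, c = 2
log_b(a) = log_6(37) = 2.0153

Case 1: c = 2 < log_6(37) = 2.0153
T(n) = O(n^(log_6 37))

For T(n) = 37T(n/6) + O(n^2): log_6(37) = 2.0153. This is Case 1 of the Master Theorem (c < log_b(a), work dominated by leaves), giving O(n^(log_6 37)).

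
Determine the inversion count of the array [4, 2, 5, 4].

Finding inversions in [4, 2, 5, 4]:

(0, 1): arr[0]=4 > arr[1]=2
(2, 3): arr[2]=5 > arr[3]=4

Total inversions: 2

The array has 2 inversion(s): (0,1), (2,3). Each pair (i,j) satisfies i < j and arr[i] > arr[j].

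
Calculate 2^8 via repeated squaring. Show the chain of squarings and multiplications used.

Computing 2^8 by squaring (build up from 2^1; each line after the first costs one multiplication):

2^1 = 2
2^2 = (2^1)^2 = 2^2 = 4
2^4 = (2^2)^2 = 4^2 = 16
2^8 = (2^4)^2 = 16^2 = 256

Result: 256
Multiplications needed: 3 (3 lines after 2^1)

2^8 = 256. Using exponentiation by squaring, this requires 3 multiplications. The key idea: if the exponent is even, square the half-power; if odd, multiply by the base once.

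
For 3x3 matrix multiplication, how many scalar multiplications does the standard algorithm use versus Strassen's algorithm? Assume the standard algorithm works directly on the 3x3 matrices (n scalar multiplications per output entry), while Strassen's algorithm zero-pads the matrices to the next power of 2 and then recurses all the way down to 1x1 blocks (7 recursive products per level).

Matrix multiplication for 3x3 matrices:

Strassen's algorithm requires power-of-2 dimensions. Pad 3x3 to 4x4 (next power of 2).

Standard algorithm: 3^3 = 27 multiplications
Strassen's algorithm: 7^(log2(4)) = 7^2 = 49 multiplications
Difference: 27 - 49 = -22 (Strassen uses MORE here due to padding overhead — for small or just-over-power-of-2 n, padding can outweigh the per-level savings)

Standard: 27 multiplications (3^3). Strassen: 49 multiplications (7^2, after padding to 4x4). Strassen reduces 8 recursive multiplications to 7 at each level.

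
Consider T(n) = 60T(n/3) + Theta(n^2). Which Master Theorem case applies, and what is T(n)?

Master Theorem for T(n) = 60T(n/3) + O(n^2):

a = 60, b = 3, c = 2
log_b(a) = log_3(60) = 3.7268

Case 1: c = 2 < log_3(60) = 3.7268
T(n) = O(n^(log_3 60))

For T(n) = 60T(n/3) + O(n^2): log_3(60) = 3.7268. This is Case 1 of the Master Theorem (c < log_b(a), work dominated by leaves), giving O(n^(log_3 60)).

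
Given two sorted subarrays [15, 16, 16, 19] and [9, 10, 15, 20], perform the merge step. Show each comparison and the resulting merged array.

Merging process:

Compare 15 vs 9: take 9 from right. Merged: [9]
Compare 15 vs 10: take 10 from right. Merged: [9, 10]
Compare 15 vs 15: take 15 from left. Merged: [9, 10, 15]
Compare 16 vs 15: take 15 from right. Merged: [9, 10, 15, 15]
Compare 16 vs 20: take 16 from left. Merged: [9, 10, 15, 15, 16]
Compare 16 vs 20: take 16 from left. Merged: [9, 10, 15, 15, 16, 16]
Compare 19 vs 20: take 19 from left. Merged: [9, 10, 15, 15, 16, 16, 19]
Append remaining from right: [20]. Merged: [9, 10, 15, 15, 16, 16, 19, 20]

Final merged array: [9, 10, 15, 15, 16, 16, 19, 20]
Total comparisons: 7

The merged array is [9, 10, 15, 15, 16, 16, 19, 20], requiring 7 comparisons. The merge step runs in O(n) time where n is the total number of elements.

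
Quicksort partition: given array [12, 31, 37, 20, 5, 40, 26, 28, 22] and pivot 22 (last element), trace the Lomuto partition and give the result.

Lomuto partition with pivot = 22:

Initial array: [12, 31, 37, 20, 5, 40, 26, 28, 22]

arr[0]=12 <= 22: swap with position 0, array becomes [12, 31, 37, 20, 5, 40, 26, 28, 22]
arr[1]=31 > 22: no swap
arr[2]=37 > 22: no swap
arr[3]=20 <= 22: swap with position 1, array becomes [12, 20, 37, 31, 5, 40, 26, 28, 22]
arr[4]=5 <= 22: swap with position 2, array becomes [12, 20, 5, 31, 37, 40, 26, 28, 22]
arr[5]=40 > 22: no swap
arr[6]=26 > 22: no swap
arr[7]=28 > 22: no swap

Place pivot at position 3: [12, 20, 5, 22, 37, 40, 26, 28, 31]
Pivot position: 3

After partitioning with pivot 22, the array becomes [12, 20, 5, 22, 37, 40, 26, 28, 31]. The pivot is placed at index 3. All elements to the left of the pivot are <= 22, and all elements to the right are > 22.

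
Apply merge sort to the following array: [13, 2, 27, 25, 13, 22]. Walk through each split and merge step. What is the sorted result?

Merge sort trace:

Split: [13, 2, 27, 25, 13, 22] -> [13, 2, 27] and [25, 13, 22]
  Split: [13, 2, 27] -> [13] and [2, 27]
    Split: [2, 27] -> [2] and [27]
    Merge: [2] + [27] -> [2, 27]
  Merge: [13] + [2, 27] -> [2, 13, 27]
  Split: [25, 13, 22] -> [25] and [13, 22]
    Split: [13, 22] -> [13] and [22]
    Merge: [13] + [22] -> [13, 22]
  Merge: [25] + [13, 22] -> [13, 22, 25]
Merge: [2, 13, 27] + [13, 22, 25] -> [2, 13, 13, 22, 25, 27]

Final sorted array: [2, 13, 13, 22, 25, 27]

The merge sort proceeds by recursively splitting the array and merging sorted halves.
After all merges, the sorted array is [2, 13, 13, 22, 25, 27].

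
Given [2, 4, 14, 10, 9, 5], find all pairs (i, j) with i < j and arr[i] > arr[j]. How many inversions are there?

Finding inversions in [2, 4, 14, 10, 9, 5]:

(2, 3): arr[2]=14 > arr[3]=10
(2, 4): arr[2]=14 > arr[4]=9
(2, 5): arr[2]=14 > arr[5]=5
(3, 4): arr[3]=10 > arr[4]=9
(3, 5): arr[3]=10 > arr[5]=5
(4, 5): arr[4]=9 > arr[5]=5

Total inversions: 6

The array has 6 inversion(s): (2,3), (2,4), (2,5), (3,4), (3,5), (4,5). Each pair (i,j) satisfies i < j and arr[i] > arr[j].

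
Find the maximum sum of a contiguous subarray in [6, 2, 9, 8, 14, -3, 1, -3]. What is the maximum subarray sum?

Using Kadane's algorithm on [6, 2, 9, 8, 14, -3, 1, -3]:

Scanning through the array:
Position 1 (value 2): max_ending_here = 8, max_so_far = 8
Position 2 (value 9): max_ending_here = 17, max_so_far = 17
Position 3 (value 8): max_ending_here = 25, max_so_far = 25
Position 4 (value 14): max_ending_here = 39, max_so_far = 39
Position 5 (value -3): max_ending_here = 36, max_so_far = 39
Position 6 (value 1): max_ending_here = 37, max_so_far = 39
Position 7 (value -3): max_ending_here = 34, max_so_far = 39

Maximum subarray: [6, 2, 9, 8, 14]
Maximum sum: 39

The maximum subarray is [6, 2, 9, 8, 14] with sum 39. This subarray runs from index 0 to index 4.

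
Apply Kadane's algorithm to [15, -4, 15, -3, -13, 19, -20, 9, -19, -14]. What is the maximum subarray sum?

Using Kadane's algorithm on [15, -4, 15, -3, -13, 19, -20, 9, -19, -14]:

Scanning through the array:
Position 1 (value -4): max_ending_here = 11, max_so_far = 15
Position 2 (value 15): max_ending_here = 26, max_so_far = 26
Position 3 (value -3): max_ending_here = 23, max_so_far = 26
Position 4 (value -13): max_ending_here = 10, max_so_far = 26
Position 5 (value 19): max_ending_here = 29, max_so_far = 29
Position 6 (value -20): max_ending_here = 9, max_so_far = 29
Position 7 (value 9): max_ending_here = 18, max_so_far = 29
Position 8 (value -19): max_ending_here = -1, max_so_far = 29
Position 9 (value -14): max_ending_here = -14, max_so_far = 29

Maximum subarray: [15, -4, 15, -3, -13, 19]
Maximum sum: 29

The maximum subarray is [15, -4, 15, -3, -13, 19] with sum 29. This subarray runs from index 0 to index 5.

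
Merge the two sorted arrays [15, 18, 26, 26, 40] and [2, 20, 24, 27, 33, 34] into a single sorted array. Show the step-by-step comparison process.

Merging process:

Compare 15 vs 2: take 2 from right. Merged: [2]
Compare 15 vs 20: take 15 from left. Merged: [2, 15]
Compare 18 vs 20: take 18 from left. Merged: [2, 15, 18]
Compare 26 vs 20: take 20 from right. Merged: [2, 15, 18, 20]
Compare 26 vs 24: take 24 from right. Merged: [2, 15, 18, 20, 24]
Compare 26 vs 27: take 26 from left. Merged: [2, 15, 18, 20, 24, 26]
Compare 26 vs 27: take 26 from left. Merged: [2, 15, 18, 20, 24, 26, 26]
Compare 40 vs 27: take 27 from right. Merged: [2, 15, 18, 20, 24, 26, 26, 27]
Compare 40 vs 33: take 33 from right. Merged: [2, 15, 18, 20, 24, 26, 26, 27, 33]
Compare 40 vs 34: take 34 from right. Merged: [2, 15, 18, 20, 24, 26, 26, 27, 33, 34]
Append remaining from left: [40]. Merged: [2, 15, 18, 20, 24, 26, 26, 27, 33, 34, 40]

Final merged array: [2, 15, 18, 20, 24, 26, 26, 27, 33, 34, 40]
Total comparisons: 10

The merged array is [2, 15, 18, 20, 24, 26, 26, 27, 33, 34, 40], requiring 10 comparisons. The merge step runs in O(n) time where n is the total number of elements.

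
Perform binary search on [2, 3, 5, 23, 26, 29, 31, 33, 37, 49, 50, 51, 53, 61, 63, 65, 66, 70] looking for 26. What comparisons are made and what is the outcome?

Binary search for 26 in [2, 3, 5, 23, 26, 29, 31, 33, 37, 49, 50, 51, 53, 61, 63, 65, 66, 70]:

lo=0, hi=17, mid=8, arr[mid]=37 -> 37 > 26, search left half
lo=0, hi=7, mid=3, arr[mid]=23 -> 23 < 26, search right half
lo=4, hi=7, mid=5, arr[mid]=29 -> 29 > 26, search left half
lo=4, hi=4, mid=4, arr[mid]=26 -> Found target at index 4!

Binary search finds 26 at index 4 after 4 comparisons. The search repeatedly halves the search space by comparing with the middle element.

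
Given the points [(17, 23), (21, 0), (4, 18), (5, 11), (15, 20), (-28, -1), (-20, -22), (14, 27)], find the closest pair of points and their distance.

Computing all pairwise distances among 8 points:

d((17, 23), (21, 0)) = 23.3452
d((17, 23), (4, 18)) = 13.9284
d((17, 23), (5, 11)) = 16.9706
d((17, 23), (15, 20)) = 3.6056 <-- minimum
d((17, 23), (-28, -1)) = 51.0
d((17, 23), (-20, -22)) = 58.258
d((17, 23), (14, 27)) = 5.0
d((21, 0), (4, 18)) = 24.7588
d((21, 0), (5, 11)) = 19.4165
d((21, 0), (15, 20)) = 20.8806
d((21, 0), (-28, -1)) = 49.0102
d((21, 0), (-20, -22)) = 46.5296
d((21, 0), (14, 27)) = 27.8927
d((4, 18), (5, 11)) = 7.0711
d((4, 18), (15, 20)) = 11.1803
d((4, 18), (-28, -1)) = 37.2156
d((4, 18), (-20, -22)) = 46.6476
d((4, 18), (14, 27)) = 13.4536
d((5, 11), (15, 20)) = 13.4536
d((5, 11), (-28, -1)) = 35.1141
d((5, 11), (-20, -22)) = 41.4005
d((5, 11), (14, 27)) = 18.3576
d((15, 20), (-28, -1)) = 47.8539
d((15, 20), (-20, -22)) = 54.6717
d((15, 20), (14, 27)) = 7.0711
d((-28, -1), (-20, -22)) = 22.4722
d((-28, -1), (14, 27)) = 50.4777
d((-20, -22), (14, 27)) = 59.6406

Closest pair: (17, 23) and (15, 20) with distance 3.6056

The closest pair is (17, 23) and (15, 20) with Euclidean distance 3.6056. For 8 points, brute-force pairwise comparison is shown above. For large n, the divide-and-conquer algorithm (sort by x, recurse on halves, check the dividing strip) achieves O(n log n).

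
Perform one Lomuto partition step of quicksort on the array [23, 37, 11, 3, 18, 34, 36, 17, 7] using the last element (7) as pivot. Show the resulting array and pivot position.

Lomuto partition with pivot = 7:

Initial array: [23, 37, 11, 3, 18, 34, 36, 17, 7]

arr[0]=23 > 7: no swap
arr[1]=37 > 7: no swap
arr[2]=11 > 7: no swap
arr[3]=3 <= 7: swap with position 0, array becomes [3, 37, 11, 23, 18, 34, 36, 17, 7]
arr[4]=18 > 7: no swap
arr[5]=34 > 7: no swap
arr[6]=36 > 7: no swap
arr[7]=17 > 7: no swap

Place pivot at position 1: [3, 7, 11, 23, 18, 34, 36, 17, 37]
Pivot position: 1

After partitioning with pivot 7, the array becomes [3, 7, 11, 23, 18, 34, 36, 17, 37]. The pivot is placed at index 1. All elements to the left of the pivot are <= 7, and all elements to the right are > 7.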